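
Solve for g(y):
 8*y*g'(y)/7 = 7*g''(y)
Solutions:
 g(y) = C1 + C2*erfi(2*y/7)


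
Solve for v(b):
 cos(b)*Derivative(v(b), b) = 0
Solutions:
 v(b) = C1


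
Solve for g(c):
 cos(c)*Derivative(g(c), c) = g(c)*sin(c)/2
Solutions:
 g(c) = C1/sqrt(cos(c))


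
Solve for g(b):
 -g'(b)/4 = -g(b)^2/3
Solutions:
 g(b) = -3/(C1 + 4*b)


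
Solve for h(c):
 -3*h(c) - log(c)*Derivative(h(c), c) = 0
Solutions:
 h(c) = C1*exp(-3*li(c))


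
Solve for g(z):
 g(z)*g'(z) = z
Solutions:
 g(z) = -sqrt(C1 + z^2)
 g(z) = sqrt(C1 + z^2)


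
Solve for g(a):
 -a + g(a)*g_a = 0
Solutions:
 g(a) = -sqrt(C1 + a^2)
 g(a) = sqrt(C1 + a^2)


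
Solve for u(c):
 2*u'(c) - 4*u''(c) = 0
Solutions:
 u(c) = C1 + C2*exp(c/2)


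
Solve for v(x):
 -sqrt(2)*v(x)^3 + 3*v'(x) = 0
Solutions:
 v(x) = -sqrt(6)*sqrt(-1/(C1 + sqrt(2)*x))/2
 v(x) = sqrt(6)*sqrt(-1/(C1 + sqrt(2)*x))/2


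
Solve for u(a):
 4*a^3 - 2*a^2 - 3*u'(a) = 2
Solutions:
 u(a) = C1 + a^4/3 - 2*a^3/9 - 2*a/3


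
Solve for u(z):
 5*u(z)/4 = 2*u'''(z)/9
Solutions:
 u(z) = C3*exp(45^(1/3)*z/2) + (C1*sin(3*3^(1/6)*5^(1/3)*z/4) + C2*cos(3*3^(1/6)*5^(1/3)*z/4))*exp(-45^(1/3)*z/4)


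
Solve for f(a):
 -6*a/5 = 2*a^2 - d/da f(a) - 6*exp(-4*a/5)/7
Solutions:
 f(a) = C1 + 2*a^3/3 + 3*a^2/5 + 15*exp(-4*a/5)/14


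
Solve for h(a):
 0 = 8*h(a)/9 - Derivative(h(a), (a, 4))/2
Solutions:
 h(a) = C1*exp(-2*sqrt(3)*a/3) + C2*exp(2*sqrt(3)*a/3) + C3*sin(2*sqrt(3)*a/3) + C4*cos(2*sqrt(3)*a/3)


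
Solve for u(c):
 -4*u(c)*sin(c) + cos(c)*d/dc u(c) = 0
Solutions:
 u(c) = C1/cos(c)^4


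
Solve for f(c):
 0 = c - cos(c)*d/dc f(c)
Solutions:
 f(c) = C1 + Integral(c/cos(c), c)


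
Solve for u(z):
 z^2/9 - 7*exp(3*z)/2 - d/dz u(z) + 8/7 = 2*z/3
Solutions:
 u(z) = C1 + z^3/27 - z^2/3 + 8*z/7 - 7*exp(3*z)/6


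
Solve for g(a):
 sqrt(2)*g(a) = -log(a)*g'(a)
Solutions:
 g(a) = C1*exp(-sqrt(2)*li(a))


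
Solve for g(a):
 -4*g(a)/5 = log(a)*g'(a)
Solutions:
 g(a) = C1*exp(-4*li(a)/5)


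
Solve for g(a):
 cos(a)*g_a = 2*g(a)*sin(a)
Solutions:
 g(a) = C1/cos(a)^2


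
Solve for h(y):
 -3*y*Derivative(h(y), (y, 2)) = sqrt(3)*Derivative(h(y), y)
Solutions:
 h(y) = C1 + C2*y^(1 - sqrt(3)/3)


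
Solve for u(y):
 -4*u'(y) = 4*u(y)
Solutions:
 u(y) = C1*exp(-y)


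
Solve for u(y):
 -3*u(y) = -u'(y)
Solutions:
 u(y) = C1*exp(3*y)


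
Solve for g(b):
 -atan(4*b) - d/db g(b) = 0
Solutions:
 g(b) = C1 - b*atan(4*b) + log(16*b^2 + 1)/8


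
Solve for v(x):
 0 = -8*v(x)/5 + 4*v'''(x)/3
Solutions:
 v(x) = C3*exp(5^(2/3)*6^(1/3)*x/5) + (C1*sin(2^(1/3)*3^(5/6)*5^(2/3)*x/10) + C2*cos(2^(1/3)*3^(5/6)*5^(2/3)*x/10))*exp(-5^(2/3)*6^(1/3)*x/10)


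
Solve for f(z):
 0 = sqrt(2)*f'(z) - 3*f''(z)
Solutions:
 f(z) = C1 + C2*exp(sqrt(2)*z/3)


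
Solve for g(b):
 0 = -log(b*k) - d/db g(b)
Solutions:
 g(b) = C1 - b*log(b*k) + b


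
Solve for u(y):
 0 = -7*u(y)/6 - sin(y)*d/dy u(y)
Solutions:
 u(y) = C1*(cos(y) + 1)^(7/12)/(cos(y) - 1)^(7/12)


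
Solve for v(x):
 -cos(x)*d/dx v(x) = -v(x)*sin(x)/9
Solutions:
 v(x) = C1/cos(x)^(1/9)


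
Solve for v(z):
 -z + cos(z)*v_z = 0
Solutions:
 v(z) = C1 + Integral(z/cos(z), z)


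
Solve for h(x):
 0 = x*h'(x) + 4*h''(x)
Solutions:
 h(x) = C1 + C2*erf(sqrt(2)*x/4)


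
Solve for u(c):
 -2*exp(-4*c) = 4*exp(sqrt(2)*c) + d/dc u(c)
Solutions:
 u(c) = C1 - 2*sqrt(2)*exp(sqrt(2)*c) + exp(-4*c)/2


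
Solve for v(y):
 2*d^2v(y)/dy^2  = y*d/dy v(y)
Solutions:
 v(y) = C1 + C2*erfi(y/2)


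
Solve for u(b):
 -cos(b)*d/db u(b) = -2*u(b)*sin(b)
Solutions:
 u(b) = C1/cos(b)^2


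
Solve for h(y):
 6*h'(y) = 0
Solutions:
 h(y) = C1


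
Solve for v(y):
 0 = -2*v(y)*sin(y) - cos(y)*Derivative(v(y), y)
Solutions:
 v(y) = C1*cos(y)^2


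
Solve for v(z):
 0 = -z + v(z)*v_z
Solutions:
 v(z) = -sqrt(C1 + z^2)
 v(z) = sqrt(C1 + z^2)


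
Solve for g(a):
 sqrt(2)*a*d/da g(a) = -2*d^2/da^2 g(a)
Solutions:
 g(a) = C1 + C2*erf(2^(1/4)*a/2)


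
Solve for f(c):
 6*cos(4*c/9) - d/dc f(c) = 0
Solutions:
 f(c) = C1 + 27*sin(4*c/9)/2


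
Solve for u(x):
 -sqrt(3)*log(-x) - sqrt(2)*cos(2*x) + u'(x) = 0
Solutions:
 u(x) = C1 + sqrt(3)*x*(log(-x) - 1) + sqrt(2)*sin(2*x)/2


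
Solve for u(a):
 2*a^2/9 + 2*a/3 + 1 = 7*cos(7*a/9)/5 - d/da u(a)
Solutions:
 u(a) = C1 - 2*a^3/27 - a^2/3 - a + 9*sin(7*a/9)/5


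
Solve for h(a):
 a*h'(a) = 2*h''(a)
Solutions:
 h(a) = C1 + C2*erfi(a/2)


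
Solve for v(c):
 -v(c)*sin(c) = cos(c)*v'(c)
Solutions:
 v(c) = C1*cos(c)


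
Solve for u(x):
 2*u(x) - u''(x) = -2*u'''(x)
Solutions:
 u(x) = C1*exp(x*((6*sqrt(318) + 107)^(-1/3) + 2 + (6*sqrt(318) + 107)^(1/3))/12)*sin(sqrt(3)*x*(-(6*sqrt(318) + 107)^(1/3) + (6*sqrt(318) + 107)^(-1/3))/12) + C2*exp(x*((6*sqrt(318) + 107)^(-1/3) + 2 + (6*sqrt(318) + 107)^(1/3))/12)*cos(sqrt(3)*x*(-(6*sqrt(318) + 107)^(1/3) + (6*sqrt(318) + 107)^(-1/3))/12) + C3*exp(x*(-(6*sqrt(318) + 107)^(1/3) - 1/(6*sqrt(318) + 107)^(1/3) + 1)/6)


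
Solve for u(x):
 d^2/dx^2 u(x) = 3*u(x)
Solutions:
 u(x) = C1*exp(-sqrt(3)*x) + C2*exp(sqrt(3)*x)


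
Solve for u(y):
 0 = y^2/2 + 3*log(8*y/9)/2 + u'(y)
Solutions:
 u(y) = C1 - y^3/6 - 3*y*log(y)/2 - 9*y*log(2)/2 + 3*y/2 + 3*y*log(3)


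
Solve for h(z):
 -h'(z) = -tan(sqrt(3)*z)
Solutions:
 h(z) = C1 - sqrt(3)*log(cos(sqrt(3)*z))/3


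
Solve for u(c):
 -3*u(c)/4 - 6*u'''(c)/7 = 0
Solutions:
 u(c) = C3*exp(-7^(1/3)*c/2) + (C1*sin(sqrt(3)*7^(1/3)*c/4) + C2*cos(sqrt(3)*7^(1/3)*c/4))*exp(7^(1/3)*c/4)


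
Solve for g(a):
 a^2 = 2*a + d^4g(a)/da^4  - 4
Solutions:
 g(a) = C1 + C2*a + C3*a^2 + C4*a^3 + a^6/360 - a^5/60 + a^4/6


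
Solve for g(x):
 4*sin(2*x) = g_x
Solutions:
 g(x) = C1 - 2*cos(2*x)


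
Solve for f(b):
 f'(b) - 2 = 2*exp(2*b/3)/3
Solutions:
 f(b) = C1 + 2*b + exp(2*b/3)


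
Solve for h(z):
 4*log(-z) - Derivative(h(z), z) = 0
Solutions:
 h(z) = C1 + 4*z*log(-z) - 4*z


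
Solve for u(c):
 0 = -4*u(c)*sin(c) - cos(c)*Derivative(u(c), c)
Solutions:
 u(c) = C1*cos(c)^4


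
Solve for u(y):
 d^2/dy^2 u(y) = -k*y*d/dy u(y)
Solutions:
 u(y) = Piecewise((-sqrt(2)*sqrt(pi)*C1*erf(sqrt(2)*sqrt(k)*y/2)/(2*sqrt(k)) - C2, (k > 0) | (k < 0)), (-C1*y - C2, True))


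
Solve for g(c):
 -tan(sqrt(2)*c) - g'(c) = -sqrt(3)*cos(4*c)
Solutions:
 g(c) = C1 + sqrt(2)*log(cos(sqrt(2)*c))/2 + sqrt(3)*sin(4*c)/4


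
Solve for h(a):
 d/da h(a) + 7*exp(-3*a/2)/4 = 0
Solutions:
 h(a) = C1 + 7*exp(-3*a/2)/6


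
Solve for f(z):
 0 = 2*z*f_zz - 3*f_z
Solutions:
 f(z) = C1 + C2*z^(5/2)


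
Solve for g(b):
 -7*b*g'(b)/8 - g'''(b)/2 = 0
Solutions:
 g(b) = C1 + Integral(C2*airyai(-14^(1/3)*b/2) + C3*airybi(-14^(1/3)*b/2), b)


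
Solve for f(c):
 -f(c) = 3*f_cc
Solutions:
 f(c) = C1*sin(sqrt(3)*c/3) + C2*cos(sqrt(3)*c/3)


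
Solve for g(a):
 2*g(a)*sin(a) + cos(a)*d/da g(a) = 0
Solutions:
 g(a) = C1*cos(a)^2


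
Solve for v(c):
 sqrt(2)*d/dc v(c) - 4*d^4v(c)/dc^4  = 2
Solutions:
 v(c) = C1 + C4*exp(sqrt(2)*c/2) + sqrt(2)*c + (C2*sin(sqrt(6)*c/4) + C3*cos(sqrt(6)*c/4))*exp(-sqrt(2)*c/4)


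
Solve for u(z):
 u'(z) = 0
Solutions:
 u(z) = C1


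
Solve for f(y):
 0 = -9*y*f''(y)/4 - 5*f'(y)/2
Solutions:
 f(y) = C1 + C2/y^(1/9)


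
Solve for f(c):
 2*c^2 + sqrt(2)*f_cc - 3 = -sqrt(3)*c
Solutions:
 f(c) = C1 + C2*c - sqrt(2)*c^4/12 - sqrt(6)*c^3/12 + 3*sqrt(2)*c^2/4


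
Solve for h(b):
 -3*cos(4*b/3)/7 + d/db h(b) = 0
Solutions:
 h(b) = C1 + 9*sin(4*b/3)/28


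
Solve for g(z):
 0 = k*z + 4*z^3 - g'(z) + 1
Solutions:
 g(z) = C1 + k*z^2/2 + z^4 + z


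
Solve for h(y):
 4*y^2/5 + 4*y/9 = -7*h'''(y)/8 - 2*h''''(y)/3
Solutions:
 h(y) = C1 + C2*y + C3*y^2 + C4*exp(-21*y/16) - 8*y^5/525 + 244*y^4/6615 - 15616*y^3/138915


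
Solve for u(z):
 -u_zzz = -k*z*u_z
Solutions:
 u(z) = C1 + Integral(C2*airyai(k^(1/3)*z) + C3*airybi(k^(1/3)*z), z)


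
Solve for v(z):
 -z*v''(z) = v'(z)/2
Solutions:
 v(z) = C1 + C2*sqrt(z)


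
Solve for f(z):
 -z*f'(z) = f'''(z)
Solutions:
 f(z) = C1 + Integral(C2*airyai(-z) + C3*airybi(-z), z)


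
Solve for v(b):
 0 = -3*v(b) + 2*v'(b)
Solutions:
 v(b) = C1*exp(3*b/2)


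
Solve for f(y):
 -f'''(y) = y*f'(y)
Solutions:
 f(y) = C1 + Integral(C2*airyai(-y) + C3*airybi(-y), y)


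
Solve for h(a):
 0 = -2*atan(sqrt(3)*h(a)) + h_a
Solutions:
 Integral(1/atan(sqrt(3)*_y), (_y, h(a))) = C1 + 2*a


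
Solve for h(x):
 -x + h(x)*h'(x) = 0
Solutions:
 h(x) = -sqrt(C1 + x^2)
 h(x) = sqrt(C1 + x^2)


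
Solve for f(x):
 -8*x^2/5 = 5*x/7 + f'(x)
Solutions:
 f(x) = C1 - 8*x^3/15 - 5*x^2/14


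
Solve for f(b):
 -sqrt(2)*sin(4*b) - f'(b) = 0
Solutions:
 f(b) = C1 + sqrt(2)*cos(4*b)/4


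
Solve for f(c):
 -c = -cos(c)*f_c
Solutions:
 f(c) = C1 + Integral(c/cos(c), c)


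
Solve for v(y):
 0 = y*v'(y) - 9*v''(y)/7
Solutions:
 v(y) = C1 + C2*erfi(sqrt(14)*y/6)


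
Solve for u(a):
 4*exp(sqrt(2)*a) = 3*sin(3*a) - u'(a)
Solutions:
 u(a) = C1 - 2*sqrt(2)*exp(sqrt(2)*a) - cos(3*a)


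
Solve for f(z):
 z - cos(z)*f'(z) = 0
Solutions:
 f(z) = C1 + Integral(z/cos(z), z)


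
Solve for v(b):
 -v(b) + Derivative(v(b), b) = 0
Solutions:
 v(b) = C1*exp(b)


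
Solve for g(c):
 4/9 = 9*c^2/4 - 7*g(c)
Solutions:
 g(c) = 9*c^2/28 - 4/63


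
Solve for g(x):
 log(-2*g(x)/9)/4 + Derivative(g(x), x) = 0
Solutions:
 4*Integral(1/(log(-_y) - 2*log(3) + log(2)), (_y, g(x))) = C1 - x


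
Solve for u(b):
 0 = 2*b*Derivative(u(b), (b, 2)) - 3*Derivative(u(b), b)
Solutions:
 u(b) = C1 + C2*b^(5/2)


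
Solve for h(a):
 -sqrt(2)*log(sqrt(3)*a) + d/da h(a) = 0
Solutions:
 h(a) = C1 + sqrt(2)*a*log(a) - sqrt(2)*a + sqrt(2)*a*log(3)/2


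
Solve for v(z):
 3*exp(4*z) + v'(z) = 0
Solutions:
 v(z) = C1 - 3*exp(4*z)/4


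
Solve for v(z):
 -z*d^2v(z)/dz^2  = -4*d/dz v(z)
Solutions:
 v(z) = C1 + C2*z^5


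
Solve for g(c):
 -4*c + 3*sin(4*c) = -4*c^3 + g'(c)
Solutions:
 g(c) = C1 + c^4 - 2*c^2 - 3*cos(4*c)/4


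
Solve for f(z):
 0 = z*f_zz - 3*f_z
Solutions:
 f(z) = C1 + C2*z^4


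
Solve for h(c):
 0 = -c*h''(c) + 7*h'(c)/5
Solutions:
 h(c) = C1 + C2*c^(12/5)


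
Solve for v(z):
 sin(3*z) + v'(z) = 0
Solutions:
 v(z) = C1 + cos(3*z)/3


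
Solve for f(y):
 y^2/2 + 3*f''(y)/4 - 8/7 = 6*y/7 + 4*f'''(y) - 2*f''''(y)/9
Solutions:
 f(y) = C1 + C2*y + C3*exp(3*y*(3 - sqrt(138)/4)) + C4*exp(3*y*(sqrt(138)/4 + 3)) - y^4/18 - 188*y^3/189 - 8480*y^2/567


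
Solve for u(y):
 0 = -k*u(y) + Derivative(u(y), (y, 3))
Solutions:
 u(y) = C1*exp(k^(1/3)*y) + C2*exp(k^(1/3)*y*(-1 + sqrt(3)*I)/2) + C3*exp(-k^(1/3)*y*(1 + sqrt(3)*I)/2)


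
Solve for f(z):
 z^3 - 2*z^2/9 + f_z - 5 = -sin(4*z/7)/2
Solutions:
 f(z) = C1 - z^4/4 + 2*z^3/27 + 5*z + 7*cos(4*z/7)/8


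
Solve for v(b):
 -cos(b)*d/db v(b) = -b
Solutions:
 v(b) = C1 + Integral(b/cos(b), b)


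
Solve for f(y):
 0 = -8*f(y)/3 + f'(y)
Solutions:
 f(y) = C1*exp(8*y/3)


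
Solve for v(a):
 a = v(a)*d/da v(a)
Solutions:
 v(a) = -sqrt(C1 + a^2)
 v(a) = sqrt(C1 + a^2)


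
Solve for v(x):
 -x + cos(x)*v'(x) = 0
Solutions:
 v(x) = C1 + Integral(x/cos(x), x)


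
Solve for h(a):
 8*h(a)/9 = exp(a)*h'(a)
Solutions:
 h(a) = C1*exp(-8*exp(-a)/9)


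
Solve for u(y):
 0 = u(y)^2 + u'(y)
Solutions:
 u(y) = 1/(C1 + y)


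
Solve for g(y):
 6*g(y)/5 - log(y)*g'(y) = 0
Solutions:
 g(y) = C1*exp(6*li(y)/5)


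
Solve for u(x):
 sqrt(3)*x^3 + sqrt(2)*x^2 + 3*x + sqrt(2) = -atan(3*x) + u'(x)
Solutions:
 u(x) = C1 + sqrt(3)*x^4/4 + sqrt(2)*x^3/3 + 3*x^2/2 + x*atan(3*x) + sqrt(2)*x - log(9*x^2 + 1)/6


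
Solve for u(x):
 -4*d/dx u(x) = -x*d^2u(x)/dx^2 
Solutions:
 u(x) = C1 + C2*x^5


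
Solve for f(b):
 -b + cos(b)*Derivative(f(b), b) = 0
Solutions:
 f(b) = C1 + Integral(b/cos(b), b)


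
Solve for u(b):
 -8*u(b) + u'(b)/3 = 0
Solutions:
 u(b) = C1*exp(24*b)


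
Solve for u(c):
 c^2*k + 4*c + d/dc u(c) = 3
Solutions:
 u(c) = C1 - c^3*k/3 - 2*c^2 + 3*c


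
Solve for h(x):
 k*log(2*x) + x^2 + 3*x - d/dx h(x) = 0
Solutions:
 h(x) = C1 + k*x*log(x) - k*x + k*x*log(2) + x^3/3 + 3*x^2/2


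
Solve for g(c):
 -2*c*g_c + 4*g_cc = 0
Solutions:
 g(c) = C1 + C2*erfi(c/2)


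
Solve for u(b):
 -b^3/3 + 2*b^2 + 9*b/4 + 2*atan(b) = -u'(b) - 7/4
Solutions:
 u(b) = C1 + b^4/12 - 2*b^3/3 - 9*b^2/8 - 2*b*atan(b) - 7*b/4 + log(b^2 + 1)


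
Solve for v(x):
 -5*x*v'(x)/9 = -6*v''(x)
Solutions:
 v(x) = C1 + C2*erfi(sqrt(15)*x/18)


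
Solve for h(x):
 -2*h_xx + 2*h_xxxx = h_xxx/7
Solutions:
 h(x) = C1 + C2*x + C3*exp(x*(1 - sqrt(785))/28) + C4*exp(x*(1 + sqrt(785))/28)


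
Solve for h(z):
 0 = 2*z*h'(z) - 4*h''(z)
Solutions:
 h(z) = C1 + C2*erfi(z/2)


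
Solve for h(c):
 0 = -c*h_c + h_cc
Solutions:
 h(c) = C1 + C2*erfi(sqrt(2)*c/2)


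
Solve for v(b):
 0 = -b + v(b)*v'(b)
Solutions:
 v(b) = -sqrt(C1 + b^2)
 v(b) = sqrt(C1 + b^2)


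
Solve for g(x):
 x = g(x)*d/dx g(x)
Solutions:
 g(x) = -sqrt(C1 + x^2)
 g(x) = sqrt(C1 + x^2)


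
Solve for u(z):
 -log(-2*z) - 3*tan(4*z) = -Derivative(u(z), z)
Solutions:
 u(z) = C1 + z*log(-z) - z + z*log(2) - 3*log(cos(4*z))/4


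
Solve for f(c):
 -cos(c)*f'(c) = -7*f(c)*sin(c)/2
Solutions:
 f(c) = C1/cos(c)^(7/2)


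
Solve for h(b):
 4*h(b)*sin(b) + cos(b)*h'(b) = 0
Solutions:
 h(b) = C1*cos(b)^4


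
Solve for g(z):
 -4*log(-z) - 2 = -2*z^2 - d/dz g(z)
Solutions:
 g(z) = C1 - 2*z^3/3 + 4*z*log(-z) - 2*z


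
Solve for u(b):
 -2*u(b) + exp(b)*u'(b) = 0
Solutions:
 u(b) = C1*exp(-2*exp(-b))


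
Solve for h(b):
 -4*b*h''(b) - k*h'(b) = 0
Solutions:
 h(b) = C1 + b^(1 - re(k)/4)*(C2*sin(log(b)*Abs(im(k))/4) + C3*cos(log(b)*im(k)/4))


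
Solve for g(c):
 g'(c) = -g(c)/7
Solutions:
 g(c) = C1*exp(-c/7)


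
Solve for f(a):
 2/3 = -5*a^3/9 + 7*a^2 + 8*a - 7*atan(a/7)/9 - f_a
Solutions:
 f(a) = C1 - 5*a^4/36 + 7*a^3/3 + 4*a^2 - 7*a*atan(a/7)/9 - 2*a/3 + 49*log(a^2 + 49)/18


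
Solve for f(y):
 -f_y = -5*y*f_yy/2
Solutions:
 f(y) = C1 + C2*y^(7/5)


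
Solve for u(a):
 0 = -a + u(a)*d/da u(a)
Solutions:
 u(a) = -sqrt(C1 + a^2)
 u(a) = sqrt(C1 + a^2)


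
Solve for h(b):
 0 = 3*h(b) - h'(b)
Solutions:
 h(b) = C1*exp(3*b)


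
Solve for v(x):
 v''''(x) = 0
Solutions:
 v(x) = C1 + C2*x + C3*x^2 + C4*x^3


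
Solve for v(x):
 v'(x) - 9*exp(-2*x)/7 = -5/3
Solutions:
 v(x) = C1 - 5*x/3 - 9*exp(-2*x)/14


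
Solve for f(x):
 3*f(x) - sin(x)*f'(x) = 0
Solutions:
 f(x) = C1*(cos(x) - 1)^(3/2)/(cos(x) + 1)^(3/2)


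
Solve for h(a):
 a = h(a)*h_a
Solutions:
 h(a) = -sqrt(C1 + a^2)
 h(a) = sqrt(C1 + a^2)


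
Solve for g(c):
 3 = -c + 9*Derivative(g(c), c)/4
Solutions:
 g(c) = C1 + 2*c^2/9 + 4*c/3


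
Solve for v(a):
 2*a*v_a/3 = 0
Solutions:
 v(a) = C1


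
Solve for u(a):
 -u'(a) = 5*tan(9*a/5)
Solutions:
 u(a) = C1 + 25*log(cos(9*a/5))/9


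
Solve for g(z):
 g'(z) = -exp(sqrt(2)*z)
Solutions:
 g(z) = C1 - sqrt(2)*exp(sqrt(2)*z)/2


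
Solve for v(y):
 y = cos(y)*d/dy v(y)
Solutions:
 v(y) = C1 + Integral(y/cos(y), y)


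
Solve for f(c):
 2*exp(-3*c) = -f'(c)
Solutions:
 f(c) = C1 + 2*exp(-3*c)/3


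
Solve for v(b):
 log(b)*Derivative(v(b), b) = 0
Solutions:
 v(b) = C1


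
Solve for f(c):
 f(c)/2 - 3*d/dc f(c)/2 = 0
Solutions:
 f(c) = C1*exp(c/3)


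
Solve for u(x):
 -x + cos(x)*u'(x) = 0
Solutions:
 u(x) = C1 + Integral(x/cos(x), x)


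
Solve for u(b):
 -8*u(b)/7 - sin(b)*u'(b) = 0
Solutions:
 u(b) = C1*(cos(b) + 1)^(4/7)/(cos(b) - 1)^(4/7)


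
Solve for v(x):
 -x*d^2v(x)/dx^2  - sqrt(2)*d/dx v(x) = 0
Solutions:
 v(x) = C1 + C2*x^(1 - sqrt(2))


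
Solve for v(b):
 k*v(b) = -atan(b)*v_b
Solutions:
 v(b) = C1*exp(-k*Integral(1/atan(b), b))


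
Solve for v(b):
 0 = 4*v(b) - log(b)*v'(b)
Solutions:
 v(b) = C1*exp(4*li(b))


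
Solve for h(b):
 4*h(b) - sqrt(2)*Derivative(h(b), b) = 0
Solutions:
 h(b) = C1*exp(2*sqrt(2)*b)


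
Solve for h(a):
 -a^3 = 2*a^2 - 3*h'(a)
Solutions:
 h(a) = C1 + a^4/12 + 2*a^3/9


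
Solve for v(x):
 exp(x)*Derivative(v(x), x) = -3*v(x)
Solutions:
 v(x) = C1*exp(3*exp(-x))


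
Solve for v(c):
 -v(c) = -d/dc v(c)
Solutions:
 v(c) = C1*exp(c)


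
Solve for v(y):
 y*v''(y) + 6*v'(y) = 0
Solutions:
 v(y) = C1 + C2/y^5


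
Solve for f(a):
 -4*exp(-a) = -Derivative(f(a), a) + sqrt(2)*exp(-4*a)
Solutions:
 f(a) = C1 - 4*exp(-a) - sqrt(2)*exp(-4*a)/4


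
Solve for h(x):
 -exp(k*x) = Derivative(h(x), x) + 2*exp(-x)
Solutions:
 h(x) = C1 + 2*exp(-x) - exp(k*x)/k


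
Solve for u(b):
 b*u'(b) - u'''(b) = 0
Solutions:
 u(b) = C1 + Integral(C2*airyai(b) + C3*airybi(b), b)


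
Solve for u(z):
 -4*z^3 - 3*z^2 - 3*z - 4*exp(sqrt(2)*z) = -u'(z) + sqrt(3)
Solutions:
 u(z) = C1 + z^4 + z^3 + 3*z^2/2 + sqrt(3)*z + 2*sqrt(2)*exp(sqrt(2)*z)


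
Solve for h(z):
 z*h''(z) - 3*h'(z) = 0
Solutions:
 h(z) = C1 + C2*z^4


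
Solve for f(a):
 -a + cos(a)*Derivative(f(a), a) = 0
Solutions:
 f(a) = C1 + Integral(a/cos(a), a)


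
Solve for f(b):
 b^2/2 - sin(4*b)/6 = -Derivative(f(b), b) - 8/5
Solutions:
 f(b) = C1 - b^3/6 - 8*b/5 - cos(4*b)/24


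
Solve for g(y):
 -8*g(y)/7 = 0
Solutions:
 g(y) = 0


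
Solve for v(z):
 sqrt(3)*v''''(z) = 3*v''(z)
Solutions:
 v(z) = C1 + C2*z + C3*exp(-3^(1/4)*z) + C4*exp(3^(1/4)*z)


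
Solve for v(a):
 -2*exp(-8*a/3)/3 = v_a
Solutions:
 v(a) = C1 + exp(-8*a/3)/4


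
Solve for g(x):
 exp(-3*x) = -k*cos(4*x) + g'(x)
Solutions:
 g(x) = C1 + k*sin(4*x)/4 - exp(-3*x)/3


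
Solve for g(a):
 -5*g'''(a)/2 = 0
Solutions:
 g(a) = C1 + C2*a + C3*a^2


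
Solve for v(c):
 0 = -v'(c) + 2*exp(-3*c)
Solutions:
 v(c) = C1 - 2*exp(-3*c)/3


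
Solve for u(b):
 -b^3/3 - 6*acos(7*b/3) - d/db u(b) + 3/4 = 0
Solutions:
 u(b) = C1 - b^4/12 - 6*b*acos(7*b/3) + 3*b/4 + 6*sqrt(9 - 49*b^2)/7


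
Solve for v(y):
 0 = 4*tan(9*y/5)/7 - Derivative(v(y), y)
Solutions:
 v(y) = C1 - 20*log(cos(9*y/5))/63


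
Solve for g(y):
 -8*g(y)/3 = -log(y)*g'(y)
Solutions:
 g(y) = C1*exp(8*li(y)/3)


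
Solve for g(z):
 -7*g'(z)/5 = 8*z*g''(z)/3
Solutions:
 g(z) = C1 + C2*z^(19/40)


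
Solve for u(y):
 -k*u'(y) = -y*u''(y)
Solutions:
 u(y) = C1 + y^(re(k) + 1)*(C2*sin(log(y)*Abs(im(k))) + C3*cos(log(y)*im(k)))


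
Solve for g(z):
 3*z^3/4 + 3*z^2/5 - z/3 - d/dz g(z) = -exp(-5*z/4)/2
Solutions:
 g(z) = C1 + 3*z^4/16 + z^3/5 - z^2/6 - 2*exp(-5*z/4)/5


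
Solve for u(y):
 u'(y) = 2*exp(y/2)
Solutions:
 u(y) = C1 + 4*exp(y/2)


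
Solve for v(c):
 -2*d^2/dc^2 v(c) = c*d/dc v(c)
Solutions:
 v(c) = C1 + C2*erf(c/2)


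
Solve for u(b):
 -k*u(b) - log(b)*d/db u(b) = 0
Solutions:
 u(b) = C1*exp(-k*li(b))


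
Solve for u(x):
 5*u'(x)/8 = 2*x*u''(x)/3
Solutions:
 u(x) = C1 + C2*x^(31/16)


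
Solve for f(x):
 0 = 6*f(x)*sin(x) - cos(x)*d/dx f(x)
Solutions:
 f(x) = C1/cos(x)^6


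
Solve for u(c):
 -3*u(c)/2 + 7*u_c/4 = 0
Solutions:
 u(c) = C1*exp(6*c/7)


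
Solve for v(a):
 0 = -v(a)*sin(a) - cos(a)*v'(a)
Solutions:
 v(a) = C1*cos(a)


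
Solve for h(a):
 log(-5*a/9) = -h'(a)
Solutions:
 h(a) = C1 - a*log(-a) + a*(-log(5) + 1 + 2*log(3))


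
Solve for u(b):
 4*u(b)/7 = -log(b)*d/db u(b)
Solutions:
 u(b) = C1*exp(-4*li(b)/7)


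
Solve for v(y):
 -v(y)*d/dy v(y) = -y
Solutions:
 v(y) = -sqrt(C1 + y^2)
 v(y) = sqrt(C1 + y^2)


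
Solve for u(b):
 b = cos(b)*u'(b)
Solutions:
 u(b) = C1 + Integral(b/cos(b), b)


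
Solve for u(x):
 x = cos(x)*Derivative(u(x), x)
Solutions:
 u(x) = C1 + Integral(x/cos(x), x)


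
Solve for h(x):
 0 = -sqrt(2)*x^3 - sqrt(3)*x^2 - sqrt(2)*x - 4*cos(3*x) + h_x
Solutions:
 h(x) = C1 + sqrt(2)*x^4/4 + sqrt(3)*x^3/3 + sqrt(2)*x^2/2 + 4*sin(3*x)/3


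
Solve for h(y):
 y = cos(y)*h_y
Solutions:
 h(y) = C1 + Integral(y/cos(y), y)


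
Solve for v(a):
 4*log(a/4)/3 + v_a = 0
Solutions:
 v(a) = C1 - 4*a*log(a)/3 + 4*a/3 + 8*a*log(2)/3


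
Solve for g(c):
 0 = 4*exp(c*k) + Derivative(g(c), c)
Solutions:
 g(c) = C1 - 4*exp(c*k)/k


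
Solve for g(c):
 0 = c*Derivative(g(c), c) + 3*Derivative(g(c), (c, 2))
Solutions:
 g(c) = C1 + C2*erf(sqrt(6)*c/6)


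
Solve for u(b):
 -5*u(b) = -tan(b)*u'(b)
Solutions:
 u(b) = C1*sin(b)^5


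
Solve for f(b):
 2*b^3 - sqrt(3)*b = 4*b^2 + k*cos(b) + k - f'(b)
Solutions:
 f(b) = C1 - b^4/2 + 4*b^3/3 + sqrt(3)*b^2/2 + b*k + k*sin(b)


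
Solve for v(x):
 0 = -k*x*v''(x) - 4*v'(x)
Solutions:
 v(x) = C1 + x^(((re(k) - 4)*re(k) + im(k)^2)/(re(k)^2 + im(k)^2))*(C2*sin(4*log(x)*Abs(im(k))/(re(k)^2 + im(k)^2)) + C3*cos(4*log(x)*im(k)/(re(k)^2 + im(k)^2)))


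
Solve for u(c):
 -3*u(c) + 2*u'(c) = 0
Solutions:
 u(c) = C1*exp(3*c/2)


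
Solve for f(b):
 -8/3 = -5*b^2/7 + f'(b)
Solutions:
 f(b) = C1 + 5*b^3/21 - 8*b/3


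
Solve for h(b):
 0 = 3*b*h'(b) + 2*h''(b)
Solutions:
 h(b) = C1 + C2*erf(sqrt(3)*b/2)


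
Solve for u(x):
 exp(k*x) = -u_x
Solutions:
 u(x) = C1 - exp(k*x)/k


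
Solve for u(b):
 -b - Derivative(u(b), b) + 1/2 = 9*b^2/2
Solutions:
 u(b) = C1 - 3*b^3/2 - b^2/2 + b/2


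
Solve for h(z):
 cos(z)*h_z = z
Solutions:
 h(z) = C1 + Integral(z/cos(z), z)


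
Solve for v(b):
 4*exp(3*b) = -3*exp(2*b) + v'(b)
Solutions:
 v(b) = C1 + 4*exp(3*b)/3 + 3*exp(2*b)/2


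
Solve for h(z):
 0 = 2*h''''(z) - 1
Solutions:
 h(z) = C1 + C2*z + C3*z^2 + C4*z^3 + z^4/48


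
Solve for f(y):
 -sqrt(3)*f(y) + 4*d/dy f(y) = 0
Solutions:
 f(y) = C1*exp(sqrt(3)*y/4)


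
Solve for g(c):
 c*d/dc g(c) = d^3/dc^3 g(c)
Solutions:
 g(c) = C1 + Integral(C2*airyai(c) + C3*airybi(c), c)


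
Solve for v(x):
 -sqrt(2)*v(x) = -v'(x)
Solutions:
 v(x) = C1*exp(sqrt(2)*x)


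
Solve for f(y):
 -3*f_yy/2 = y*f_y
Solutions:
 f(y) = C1 + C2*erf(sqrt(3)*y/3)


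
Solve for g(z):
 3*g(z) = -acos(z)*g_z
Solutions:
 g(z) = C1*exp(-3*Integral(1/acos(z), z))


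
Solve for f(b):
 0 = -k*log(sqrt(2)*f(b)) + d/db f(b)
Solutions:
 Integral(1/(2*log(_y) + log(2)), (_y, f(b))) = C1 + b*k/2


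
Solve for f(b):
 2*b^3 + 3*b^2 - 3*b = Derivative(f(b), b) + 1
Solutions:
 f(b) = C1 + b^4/2 + b^3 - 3*b^2/2 - b


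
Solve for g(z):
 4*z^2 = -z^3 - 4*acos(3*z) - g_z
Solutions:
 g(z) = C1 - z^4/4 - 4*z^3/3 - 4*z*acos(3*z) + 4*sqrt(1 - 9*z^2)/3


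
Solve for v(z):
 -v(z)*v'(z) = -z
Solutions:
 v(z) = -sqrt(C1 + z^2)
 v(z) = sqrt(C1 + z^2)


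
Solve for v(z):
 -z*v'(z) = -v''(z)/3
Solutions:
 v(z) = C1 + C2*erfi(sqrt(6)*z/2)


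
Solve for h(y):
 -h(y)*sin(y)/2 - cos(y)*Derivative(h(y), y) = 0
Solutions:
 h(y) = C1*sqrt(cos(y))


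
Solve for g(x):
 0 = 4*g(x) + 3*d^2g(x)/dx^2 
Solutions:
 g(x) = C1*sin(2*sqrt(3)*x/3) + C2*cos(2*sqrt(3)*x/3)


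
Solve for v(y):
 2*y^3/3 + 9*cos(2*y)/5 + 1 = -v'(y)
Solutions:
 v(y) = C1 - y^4/6 - y - 9*sin(y)*cos(y)/5


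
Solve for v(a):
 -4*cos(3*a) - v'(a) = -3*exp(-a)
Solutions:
 v(a) = C1 - 4*sin(3*a)/3 - 3*exp(-a)


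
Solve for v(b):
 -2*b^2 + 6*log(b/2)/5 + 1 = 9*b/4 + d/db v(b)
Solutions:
 v(b) = C1 - 2*b^3/3 - 9*b^2/8 + 6*b*log(b)/5 - 6*b*log(2)/5 - b/5


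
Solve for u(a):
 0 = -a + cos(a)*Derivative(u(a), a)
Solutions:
 u(a) = C1 + Integral(a/cos(a), a)


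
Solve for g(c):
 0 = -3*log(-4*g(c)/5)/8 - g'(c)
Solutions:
 8*Integral(1/(log(-_y) - log(5) + 2*log(2)), (_y, g(c)))/3 = C1 - c


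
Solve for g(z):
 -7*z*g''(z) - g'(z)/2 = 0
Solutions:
 g(z) = C1 + C2*z^(13/14)


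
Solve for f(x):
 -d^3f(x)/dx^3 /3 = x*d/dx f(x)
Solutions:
 f(x) = C1 + Integral(C2*airyai(-3^(1/3)*x) + C3*airybi(-3^(1/3)*x), x)


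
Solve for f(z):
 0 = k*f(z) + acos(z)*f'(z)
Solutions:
 f(z) = C1*exp(-k*Integral(1/acos(z), z))


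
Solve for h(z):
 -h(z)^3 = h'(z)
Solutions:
 h(z) = -sqrt(2)*sqrt(-1/(C1 - z))/2
 h(z) = sqrt(2)*sqrt(-1/(C1 - z))/2


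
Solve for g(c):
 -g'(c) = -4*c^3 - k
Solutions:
 g(c) = C1 + c^4 + c*k


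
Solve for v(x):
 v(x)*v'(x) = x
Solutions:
 v(x) = -sqrt(C1 + x^2)
 v(x) = sqrt(C1 + x^2)


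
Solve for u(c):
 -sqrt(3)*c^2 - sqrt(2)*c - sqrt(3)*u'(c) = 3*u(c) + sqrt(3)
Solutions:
 u(c) = C1*exp(-sqrt(3)*c) - sqrt(3)*c^2/3 - sqrt(2)*c/3 + 2*c/3 - 5*sqrt(3)/9 + sqrt(6)/9


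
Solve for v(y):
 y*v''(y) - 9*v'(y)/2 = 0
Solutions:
 v(y) = C1 + C2*y^(11/2)


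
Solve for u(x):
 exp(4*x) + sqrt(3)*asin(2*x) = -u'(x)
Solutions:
 u(x) = C1 - sqrt(3)*(x*asin(2*x) + sqrt(1 - 4*x^2)/2) - exp(4*x)/4


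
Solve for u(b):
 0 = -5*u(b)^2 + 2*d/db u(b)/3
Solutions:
 u(b) = -2/(C1 + 15*b)


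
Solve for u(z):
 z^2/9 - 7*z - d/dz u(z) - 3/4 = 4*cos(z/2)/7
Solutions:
 u(z) = C1 + z^3/27 - 7*z^2/2 - 3*z/4 - 8*sin(z/2)/7


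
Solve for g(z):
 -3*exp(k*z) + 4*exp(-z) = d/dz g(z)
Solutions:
 g(z) = C1 - 4*exp(-z) - 3*exp(k*z)/k


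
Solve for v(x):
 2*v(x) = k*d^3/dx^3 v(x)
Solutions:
 v(x) = C1*exp(2^(1/3)*x*(1/k)^(1/3)) + C2*exp(2^(1/3)*x*(-1 + sqrt(3)*I)*(1/k)^(1/3)/2) + C3*exp(-2^(1/3)*x*(1 + sqrt(3)*I)*(1/k)^(1/3)/2)


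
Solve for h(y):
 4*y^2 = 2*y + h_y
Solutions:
 h(y) = C1 + 4*y^3/3 - y^2


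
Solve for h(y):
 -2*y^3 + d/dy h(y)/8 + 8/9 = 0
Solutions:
 h(y) = C1 + 4*y^4 - 64*y/9


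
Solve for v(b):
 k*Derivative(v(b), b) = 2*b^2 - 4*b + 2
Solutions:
 v(b) = C1 + 2*b^3/(3*k) - 2*b^2/k + 2*b/k


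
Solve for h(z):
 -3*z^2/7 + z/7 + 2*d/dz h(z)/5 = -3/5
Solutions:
 h(z) = C1 + 5*z^3/14 - 5*z^2/28 - 3*z/2


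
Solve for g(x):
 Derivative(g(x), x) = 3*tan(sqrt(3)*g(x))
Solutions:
 g(x) = sqrt(3)*(pi - asin(C1*exp(3*sqrt(3)*x)))/3
 g(x) = sqrt(3)*asin(C1*exp(3*sqrt(3)*x))/3


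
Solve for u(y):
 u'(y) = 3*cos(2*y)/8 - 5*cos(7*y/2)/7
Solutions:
 u(y) = C1 + 3*sin(2*y)/16 - 10*sin(7*y/2)/49


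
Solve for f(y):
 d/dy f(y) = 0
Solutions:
 f(y) = C1


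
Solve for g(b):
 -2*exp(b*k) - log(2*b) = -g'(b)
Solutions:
 g(b) = C1 + b*log(b) + b*(-1 + log(2)) + Piecewise((2*exp(b*k)/k, Ne(k, 0)), (2*b, True))


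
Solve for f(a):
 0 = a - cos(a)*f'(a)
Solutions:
 f(a) = C1 + Integral(a/cos(a), a)


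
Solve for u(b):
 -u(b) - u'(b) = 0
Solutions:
 u(b) = C1*exp(-b)


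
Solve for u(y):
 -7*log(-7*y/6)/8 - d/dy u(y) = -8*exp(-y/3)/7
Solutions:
 u(y) = C1 - 7*y*log(-y)/8 + 7*y*(-log(7) + 1 + log(6))/8 - 24*exp(-y/3)/7


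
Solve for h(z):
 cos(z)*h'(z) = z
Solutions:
 h(z) = C1 + Integral(z/cos(z), z)


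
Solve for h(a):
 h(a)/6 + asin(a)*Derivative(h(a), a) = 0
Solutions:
 h(a) = C1*exp(-Integral(1/asin(a), a)/6)


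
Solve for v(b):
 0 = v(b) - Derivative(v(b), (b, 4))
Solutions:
 v(b) = C1*exp(-b) + C2*exp(b) + C3*sin(b) + C4*cos(b)


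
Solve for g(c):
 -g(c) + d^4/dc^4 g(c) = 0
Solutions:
 g(c) = C1*exp(-c) + C2*exp(c) + C3*sin(c) + C4*cos(c)


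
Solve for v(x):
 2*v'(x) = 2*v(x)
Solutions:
 v(x) = C1*exp(x)


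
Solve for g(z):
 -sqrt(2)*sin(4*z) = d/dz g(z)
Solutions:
 g(z) = C1 + sqrt(2)*cos(4*z)/4


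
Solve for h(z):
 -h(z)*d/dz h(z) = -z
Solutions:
 h(z) = -sqrt(C1 + z^2)
 h(z) = sqrt(C1 + z^2)


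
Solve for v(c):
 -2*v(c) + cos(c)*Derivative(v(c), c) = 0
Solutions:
 v(c) = C1*(sin(c) + 1)/(sin(c) - 1)


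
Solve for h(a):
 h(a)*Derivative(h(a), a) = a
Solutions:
 h(a) = -sqrt(C1 + a^2)
 h(a) = sqrt(C1 + a^2)


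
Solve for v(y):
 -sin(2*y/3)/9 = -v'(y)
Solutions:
 v(y) = C1 - cos(2*y/3)/6


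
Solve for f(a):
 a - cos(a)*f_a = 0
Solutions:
 f(a) = C1 + Integral(a/cos(a), a)


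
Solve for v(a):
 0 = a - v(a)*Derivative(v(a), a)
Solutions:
 v(a) = -sqrt(C1 + a^2)
 v(a) = sqrt(C1 + a^2)


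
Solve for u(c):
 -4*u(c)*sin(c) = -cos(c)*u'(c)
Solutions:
 u(c) = C1/cos(c)^4


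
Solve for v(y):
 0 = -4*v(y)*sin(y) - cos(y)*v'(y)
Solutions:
 v(y) = C1*cos(y)^4


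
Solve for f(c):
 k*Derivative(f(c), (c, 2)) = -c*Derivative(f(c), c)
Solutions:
 f(c) = C1 + C2*sqrt(k)*erf(sqrt(2)*c*sqrt(1/k)/2)


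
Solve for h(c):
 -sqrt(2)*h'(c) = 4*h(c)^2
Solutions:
 h(c) = 1/(C1 + 2*sqrt(2)*c)


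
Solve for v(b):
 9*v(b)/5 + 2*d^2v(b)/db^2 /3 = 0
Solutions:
 v(b) = C1*sin(3*sqrt(30)*b/10) + C2*cos(3*sqrt(30)*b/10)


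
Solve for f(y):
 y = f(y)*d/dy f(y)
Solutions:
 f(y) = -sqrt(C1 + y^2)
 f(y) = sqrt(C1 + y^2)


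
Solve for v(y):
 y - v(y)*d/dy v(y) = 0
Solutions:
 v(y) = -sqrt(C1 + y^2)
 v(y) = sqrt(C1 + y^2)


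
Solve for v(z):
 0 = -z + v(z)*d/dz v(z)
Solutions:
 v(z) = -sqrt(C1 + z^2)
 v(z) = sqrt(C1 + z^2)


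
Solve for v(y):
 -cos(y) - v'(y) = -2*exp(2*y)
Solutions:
 v(y) = C1 + exp(2*y) - sin(y)


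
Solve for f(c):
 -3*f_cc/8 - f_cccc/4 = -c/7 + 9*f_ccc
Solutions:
 f(c) = C1 + C2*c + C3*exp(c*(-18 + sqrt(1290)/2)) + C4*exp(-c*(sqrt(1290)/2 + 18)) + 4*c^3/63 - 32*c^2/7


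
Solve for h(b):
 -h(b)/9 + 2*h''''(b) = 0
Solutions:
 h(b) = C1*exp(-2^(3/4)*sqrt(3)*b/6) + C2*exp(2^(3/4)*sqrt(3)*b/6) + C3*sin(2^(3/4)*sqrt(3)*b/6) + C4*cos(2^(3/4)*sqrt(3)*b/6)


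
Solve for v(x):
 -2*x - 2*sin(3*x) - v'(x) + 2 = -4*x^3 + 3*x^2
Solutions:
 v(x) = C1 + x^4 - x^3 - x^2 + 2*x + 2*cos(3*x)/3


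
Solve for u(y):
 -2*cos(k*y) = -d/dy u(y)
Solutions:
 u(y) = C1 + 2*sin(k*y)/k


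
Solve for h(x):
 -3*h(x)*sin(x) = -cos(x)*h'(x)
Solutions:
 h(x) = C1/cos(x)^3


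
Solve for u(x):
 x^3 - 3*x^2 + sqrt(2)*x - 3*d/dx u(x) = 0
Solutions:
 u(x) = C1 + x^4/12 - x^3/3 + sqrt(2)*x^2/6


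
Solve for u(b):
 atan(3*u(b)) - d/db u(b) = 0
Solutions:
 Integral(1/atan(3*_y), (_y, u(b))) = C1 + b


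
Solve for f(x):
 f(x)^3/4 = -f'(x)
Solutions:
 f(x) = -sqrt(2)*sqrt(-1/(C1 - x))
 f(x) = sqrt(2)*sqrt(-1/(C1 - x))


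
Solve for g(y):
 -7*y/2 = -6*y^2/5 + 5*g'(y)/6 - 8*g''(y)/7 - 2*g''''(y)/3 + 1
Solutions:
 g(y) = C1 + C2*exp(7^(1/3)*y*(-(245 + sqrt(88697))^(1/3) + 16*7^(1/3)/(245 + sqrt(88697))^(1/3))/28)*sin(sqrt(3)*7^(1/3)*y*(16*7^(1/3)/(245 + sqrt(88697))^(1/3) + (245 + sqrt(88697))^(1/3))/28) + C3*exp(7^(1/3)*y*(-(245 + sqrt(88697))^(1/3) + 16*7^(1/3)/(245 + sqrt(88697))^(1/3))/28)*cos(sqrt(3)*7^(1/3)*y*(16*7^(1/3)/(245 + sqrt(88697))^(1/3) + (245 + sqrt(88697))^(1/3))/28) + C4*exp(-7^(1/3)*y*(-(245 + sqrt(88697))^(1/3) + 16*7^(1/3)/(245 + sqrt(88697))^(1/3))/14) + 12*y^3/25 - 219*y^2/1750 - 47262*y/30625


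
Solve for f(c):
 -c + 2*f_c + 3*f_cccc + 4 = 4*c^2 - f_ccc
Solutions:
 f(c) = C1 + C4*exp(-c) + 2*c^3/3 + c^2/4 - 4*c + (C2*sin(sqrt(5)*c/3) + C3*cos(sqrt(5)*c/3))*exp(c/3)


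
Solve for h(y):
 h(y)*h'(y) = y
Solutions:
 h(y) = -sqrt(C1 + y^2)
 h(y) = sqrt(C1 + y^2)


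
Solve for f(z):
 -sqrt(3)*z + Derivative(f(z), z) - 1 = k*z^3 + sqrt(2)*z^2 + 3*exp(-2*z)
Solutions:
 f(z) = C1 + k*z^4/4 + sqrt(2)*z^3/3 + sqrt(3)*z^2/2 + z - 3*exp(-2*z)/2


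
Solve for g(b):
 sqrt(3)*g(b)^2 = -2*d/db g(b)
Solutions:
 g(b) = 2/(C1 + sqrt(3)*b)


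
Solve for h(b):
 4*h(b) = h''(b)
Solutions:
 h(b) = C1*exp(-2*b) + C2*exp(2*b)


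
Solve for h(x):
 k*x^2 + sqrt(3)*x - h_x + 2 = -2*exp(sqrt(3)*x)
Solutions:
 h(x) = C1 + k*x^3/3 + sqrt(3)*x^2/2 + 2*x + 2*sqrt(3)*exp(sqrt(3)*x)/3


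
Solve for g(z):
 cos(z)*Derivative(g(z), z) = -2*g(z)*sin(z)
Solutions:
 g(z) = C1*cos(z)^2


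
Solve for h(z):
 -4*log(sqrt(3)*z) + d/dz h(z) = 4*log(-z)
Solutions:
 h(z) = C1 + 8*z*log(z) + 2*z*(-4 + log(3) + 2*I*pi)


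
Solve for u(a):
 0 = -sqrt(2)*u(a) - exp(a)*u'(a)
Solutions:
 u(a) = C1*exp(sqrt(2)*exp(-a))


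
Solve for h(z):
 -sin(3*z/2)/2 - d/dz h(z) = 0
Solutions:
 h(z) = C1 + cos(3*z/2)/3


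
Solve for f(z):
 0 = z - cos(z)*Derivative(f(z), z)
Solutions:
 f(z) = C1 + Integral(z/cos(z), z)


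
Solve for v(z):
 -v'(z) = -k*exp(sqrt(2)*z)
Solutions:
 v(z) = C1 + sqrt(2)*k*exp(sqrt(2)*z)/2


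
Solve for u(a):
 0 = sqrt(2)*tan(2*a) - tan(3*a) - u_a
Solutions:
 u(a) = C1 - sqrt(2)*log(cos(2*a))/2 + log(cos(3*a))/3


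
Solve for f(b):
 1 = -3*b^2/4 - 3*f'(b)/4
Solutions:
 f(b) = C1 - b^3/3 - 4*b/3


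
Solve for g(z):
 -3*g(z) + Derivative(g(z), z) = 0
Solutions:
 g(z) = C1*exp(3*z)


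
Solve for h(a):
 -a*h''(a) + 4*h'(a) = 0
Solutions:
 h(a) = C1 + C2*a^5


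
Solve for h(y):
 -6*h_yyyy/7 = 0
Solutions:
 h(y) = C1 + C2*y + C3*y^2 + C4*y^3


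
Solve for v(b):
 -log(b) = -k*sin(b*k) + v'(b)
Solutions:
 v(b) = C1 - b*log(b) + b + k*Piecewise((-cos(b*k)/k, Ne(k, 0)), (0, True))


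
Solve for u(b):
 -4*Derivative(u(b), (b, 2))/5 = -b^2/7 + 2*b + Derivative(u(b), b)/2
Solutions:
 u(b) = C1 + C2*exp(-5*b/8) + 2*b^3/21 - 86*b^2/35 + 1376*b/175


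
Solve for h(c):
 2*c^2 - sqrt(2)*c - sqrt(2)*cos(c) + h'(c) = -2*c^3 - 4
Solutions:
 h(c) = C1 - c^4/2 - 2*c^3/3 + sqrt(2)*c^2/2 - 4*c + sqrt(2)*sin(c)


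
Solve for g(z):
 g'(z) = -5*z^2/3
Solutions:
 g(z) = C1 - 5*z^3/9


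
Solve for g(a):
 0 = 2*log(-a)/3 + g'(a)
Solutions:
 g(a) = C1 - 2*a*log(-a)/3 + 2*a/3


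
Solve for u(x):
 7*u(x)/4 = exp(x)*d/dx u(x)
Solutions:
 u(x) = C1*exp(-7*exp(-x)/4)


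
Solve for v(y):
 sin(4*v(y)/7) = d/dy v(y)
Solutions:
 -y + 7*log(cos(4*v(y)/7) - 1)/8 - 7*log(cos(4*v(y)/7) + 1)/8 = C1


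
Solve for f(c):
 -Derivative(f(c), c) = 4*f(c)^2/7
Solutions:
 f(c) = 7/(C1 + 4*c)


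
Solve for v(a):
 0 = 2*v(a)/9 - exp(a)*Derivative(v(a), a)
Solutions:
 v(a) = C1*exp(-2*exp(-a)/9)


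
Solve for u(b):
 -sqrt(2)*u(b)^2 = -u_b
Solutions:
 u(b) = -1/(C1 + sqrt(2)*b)


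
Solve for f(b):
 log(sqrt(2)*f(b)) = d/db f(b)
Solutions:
 -2*Integral(1/(2*log(_y) + log(2)), (_y, f(b))) = C1 - b


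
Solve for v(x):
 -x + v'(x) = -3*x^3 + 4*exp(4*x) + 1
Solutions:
 v(x) = C1 - 3*x^4/4 + x^2/2 + x + exp(4*x)


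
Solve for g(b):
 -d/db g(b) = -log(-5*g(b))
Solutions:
 -Integral(1/(log(-_y) + log(5)), (_y, g(b))) = C1 - b


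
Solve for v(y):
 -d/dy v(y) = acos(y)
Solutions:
 v(y) = C1 - y*acos(y) + sqrt(1 - y^2)


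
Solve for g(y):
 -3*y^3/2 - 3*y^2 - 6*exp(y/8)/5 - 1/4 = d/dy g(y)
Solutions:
 g(y) = C1 - 3*y^4/8 - y^3 - y/4 - 48*exp(y/8)/5


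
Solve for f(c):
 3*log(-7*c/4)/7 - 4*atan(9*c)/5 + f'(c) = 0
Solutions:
 f(c) = C1 - 3*c*log(-c)/7 + 4*c*atan(9*c)/5 - 3*c*log(7)/7 + 3*c/7 + 6*c*log(2)/7 - 2*log(81*c^2 + 1)/45


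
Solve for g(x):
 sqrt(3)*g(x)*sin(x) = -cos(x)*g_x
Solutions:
 g(x) = C1*cos(x)^(sqrt(3))


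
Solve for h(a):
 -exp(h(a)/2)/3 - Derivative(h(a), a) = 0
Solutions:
 h(a) = 2*log(1/(C1 + a)) + 2*log(6)


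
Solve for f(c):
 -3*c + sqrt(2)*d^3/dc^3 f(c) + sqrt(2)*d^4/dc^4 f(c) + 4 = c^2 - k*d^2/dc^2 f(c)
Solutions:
 f(c) = C1 + C2*c + C3*exp(c*(sqrt(-2*sqrt(2)*k + 1) - 1)/2) + C4*exp(-c*(sqrt(-2*sqrt(2)*k + 1) + 1)/2) + c^4/(12*k) + c^3*(3 - 2*sqrt(2)/k)/(6*k) + c^2*(-2 - 5*sqrt(2)/(2*k) + 2/k^2)/k


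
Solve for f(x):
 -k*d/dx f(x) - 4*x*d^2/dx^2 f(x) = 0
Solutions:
 f(x) = C1 + x^(1 - re(k)/4)*(C2*sin(log(x)*Abs(im(k))/4) + C3*cos(log(x)*im(k)/4))


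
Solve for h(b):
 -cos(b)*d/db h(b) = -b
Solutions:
 h(b) = C1 + Integral(b/cos(b), b)


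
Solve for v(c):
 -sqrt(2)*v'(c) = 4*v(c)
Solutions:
 v(c) = C1*exp(-2*sqrt(2)*c)


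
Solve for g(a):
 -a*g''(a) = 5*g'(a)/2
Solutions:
 g(a) = C1 + C2/a^(3/2)


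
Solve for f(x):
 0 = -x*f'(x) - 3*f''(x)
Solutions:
 f(x) = C1 + C2*erf(sqrt(6)*x/6)


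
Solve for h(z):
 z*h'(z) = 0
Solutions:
 h(z) = C1


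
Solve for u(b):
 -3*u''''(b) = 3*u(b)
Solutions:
 u(b) = (C1*sin(sqrt(2)*b/2) + C2*cos(sqrt(2)*b/2))*exp(-sqrt(2)*b/2) + (C3*sin(sqrt(2)*b/2) + C4*cos(sqrt(2)*b/2))*exp(sqrt(2)*b/2)


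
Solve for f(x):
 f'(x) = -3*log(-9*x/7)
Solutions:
 f(x) = C1 - 3*x*log(-x) + 3*x*(-2*log(3) + 1 + log(7))


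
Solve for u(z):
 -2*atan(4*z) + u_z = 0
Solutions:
 u(z) = C1 + 2*z*atan(4*z) - log(16*z^2 + 1)/4


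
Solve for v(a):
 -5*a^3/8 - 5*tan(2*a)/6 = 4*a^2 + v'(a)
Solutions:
 v(a) = C1 - 5*a^4/32 - 4*a^3/3 + 5*log(cos(2*a))/12


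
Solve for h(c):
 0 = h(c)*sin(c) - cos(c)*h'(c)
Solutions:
 h(c) = C1/cos(c)


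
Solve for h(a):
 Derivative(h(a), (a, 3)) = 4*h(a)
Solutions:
 h(a) = C3*exp(2^(2/3)*a) + (C1*sin(2^(2/3)*sqrt(3)*a/2) + C2*cos(2^(2/3)*sqrt(3)*a/2))*exp(-2^(2/3)*a/2)


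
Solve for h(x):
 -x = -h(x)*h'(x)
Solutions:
 h(x) = -sqrt(C1 + x^2)
 h(x) = sqrt(C1 + x^2)


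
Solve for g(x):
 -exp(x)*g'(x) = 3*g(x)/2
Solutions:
 g(x) = C1*exp(3*exp(-x)/2)


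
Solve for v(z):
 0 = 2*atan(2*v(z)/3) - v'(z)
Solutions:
 Integral(1/atan(2*_y/3), (_y, v(z))) = C1 + 2*z


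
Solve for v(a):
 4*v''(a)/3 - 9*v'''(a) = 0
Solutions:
 v(a) = C1 + C2*a + C3*exp(4*a/27)


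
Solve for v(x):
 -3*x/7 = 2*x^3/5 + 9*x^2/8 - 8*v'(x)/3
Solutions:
 v(x) = C1 + 3*x^4/80 + 9*x^3/64 + 9*x^2/112


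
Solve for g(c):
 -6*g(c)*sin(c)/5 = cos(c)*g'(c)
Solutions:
 g(c) = C1*cos(c)^(6/5)


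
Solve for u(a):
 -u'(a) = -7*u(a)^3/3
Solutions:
 u(a) = -sqrt(6)*sqrt(-1/(C1 + 7*a))/2
 u(a) = sqrt(6)*sqrt(-1/(C1 + 7*a))/2


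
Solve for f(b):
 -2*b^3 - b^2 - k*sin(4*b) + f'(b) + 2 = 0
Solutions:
 f(b) = C1 + b^4/2 + b^3/3 - 2*b - k*cos(4*b)/4


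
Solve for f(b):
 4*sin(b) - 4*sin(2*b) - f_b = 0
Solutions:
 f(b) = C1 - 4*cos(b) + 2*cos(2*b)


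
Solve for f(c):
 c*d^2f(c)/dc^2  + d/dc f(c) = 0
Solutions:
 f(c) = C1 + C2*log(c)


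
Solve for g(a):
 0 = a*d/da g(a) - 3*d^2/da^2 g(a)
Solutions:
 g(a) = C1 + C2*erfi(sqrt(6)*a/6)


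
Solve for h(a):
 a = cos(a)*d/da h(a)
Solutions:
 h(a) = C1 + Integral(a/cos(a), a)


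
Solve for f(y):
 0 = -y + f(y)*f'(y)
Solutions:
 f(y) = -sqrt(C1 + y^2)
 f(y) = sqrt(C1 + y^2)


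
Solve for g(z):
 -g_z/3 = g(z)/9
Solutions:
 g(z) = C1*exp(-z/3)


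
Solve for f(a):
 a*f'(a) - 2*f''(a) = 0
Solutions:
 f(a) = C1 + C2*erfi(a/2)


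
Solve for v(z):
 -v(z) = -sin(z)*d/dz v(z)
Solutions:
 v(z) = C1*sqrt(cos(z) - 1)/sqrt(cos(z) + 1)


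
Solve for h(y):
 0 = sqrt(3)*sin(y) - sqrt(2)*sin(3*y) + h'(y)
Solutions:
 h(y) = C1 + sqrt(3)*cos(y) - sqrt(2)*cos(3*y)/3


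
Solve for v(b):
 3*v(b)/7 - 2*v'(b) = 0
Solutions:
 v(b) = C1*exp(3*b/14)


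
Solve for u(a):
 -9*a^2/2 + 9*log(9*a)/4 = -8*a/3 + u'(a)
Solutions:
 u(a) = C1 - 3*a^3/2 + 4*a^2/3 + 9*a*log(a)/4 - 9*a/4 + 9*a*log(3)/2


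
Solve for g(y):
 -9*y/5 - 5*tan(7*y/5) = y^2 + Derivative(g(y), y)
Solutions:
 g(y) = C1 - y^3/3 - 9*y^2/10 + 25*log(cos(7*y/5))/7


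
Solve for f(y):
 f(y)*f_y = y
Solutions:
 f(y) = -sqrt(C1 + y^2)
 f(y) = sqrt(C1 + y^2)


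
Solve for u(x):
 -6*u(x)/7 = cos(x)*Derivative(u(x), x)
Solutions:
 u(x) = C1*(sin(x) - 1)^(3/7)/(sin(x) + 1)^(3/7)
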